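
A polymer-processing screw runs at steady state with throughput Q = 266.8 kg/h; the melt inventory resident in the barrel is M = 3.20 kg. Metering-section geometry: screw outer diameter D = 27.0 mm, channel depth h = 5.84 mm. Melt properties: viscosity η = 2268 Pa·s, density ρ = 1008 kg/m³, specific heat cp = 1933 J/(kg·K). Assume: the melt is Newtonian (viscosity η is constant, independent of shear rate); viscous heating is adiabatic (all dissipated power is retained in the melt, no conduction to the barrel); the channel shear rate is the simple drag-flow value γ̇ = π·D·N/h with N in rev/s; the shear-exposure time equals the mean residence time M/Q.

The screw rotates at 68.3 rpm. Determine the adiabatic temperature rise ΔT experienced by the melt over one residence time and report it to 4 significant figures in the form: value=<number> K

Throughput in SI: Q_s = 266.8 kg/h ÷ 3600 s/h = 0.0741111 kg/s
t_res = M / Q_s = 3.20 / 0.0741111 = 43.1784 s
Geometry in metres: D = 27.0 mm → 0.027 m, h = 5.84 mm → 0.00584 m; screw speed N = 68.3 rpm = 1.13833 rev/s
Shear rate: γ̇ = πDN/h = π·0.027·1.13833/0.00584 = 16.5337 s⁻¹
Adiabatic rise: ΔT = η γ̇² t_res / (ρ cp) = 2268·(16.5337)²·43.1784 / (1008·1933) = 13.7391 K

value=13.74 K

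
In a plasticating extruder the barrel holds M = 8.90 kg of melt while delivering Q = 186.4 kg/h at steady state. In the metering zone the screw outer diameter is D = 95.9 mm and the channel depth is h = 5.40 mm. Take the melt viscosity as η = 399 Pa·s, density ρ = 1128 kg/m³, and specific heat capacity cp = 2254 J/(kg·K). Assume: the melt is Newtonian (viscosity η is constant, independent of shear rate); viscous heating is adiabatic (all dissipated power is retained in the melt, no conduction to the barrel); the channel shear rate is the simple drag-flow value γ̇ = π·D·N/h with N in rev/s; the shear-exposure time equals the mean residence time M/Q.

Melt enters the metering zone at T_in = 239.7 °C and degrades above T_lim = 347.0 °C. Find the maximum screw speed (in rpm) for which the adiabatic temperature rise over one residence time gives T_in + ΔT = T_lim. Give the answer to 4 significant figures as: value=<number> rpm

Throughput in SI: Q_s = 186.4 kg/h ÷ 3600 s/h = 0.0517778 kg/s
t_res = M / Q_s = 8.90 / 0.0517778 = 171.888 s
Geometry in SI: D = 95.9 mm → 0.0959 m, h = 5.40 mm → 0.0054 m
ΔT_a = T_lim − T_in = 347.0 °C − 239.7 °C = 107.3 K
γ̇_max² = ΔT_a·ρ·cp/(η·t_res) = 107.3·1128·2254/(399·171.888) = 3977.8 s⁻²
γ̇_max = √3977.8 = 63.0698 s⁻¹
N_max = γ̇_max h / (πD) = 63.0698·0.0054/(π·0.0959) = 1.13044 rev/s → ×60 = 67.8263 rpm

value=67.83 rpm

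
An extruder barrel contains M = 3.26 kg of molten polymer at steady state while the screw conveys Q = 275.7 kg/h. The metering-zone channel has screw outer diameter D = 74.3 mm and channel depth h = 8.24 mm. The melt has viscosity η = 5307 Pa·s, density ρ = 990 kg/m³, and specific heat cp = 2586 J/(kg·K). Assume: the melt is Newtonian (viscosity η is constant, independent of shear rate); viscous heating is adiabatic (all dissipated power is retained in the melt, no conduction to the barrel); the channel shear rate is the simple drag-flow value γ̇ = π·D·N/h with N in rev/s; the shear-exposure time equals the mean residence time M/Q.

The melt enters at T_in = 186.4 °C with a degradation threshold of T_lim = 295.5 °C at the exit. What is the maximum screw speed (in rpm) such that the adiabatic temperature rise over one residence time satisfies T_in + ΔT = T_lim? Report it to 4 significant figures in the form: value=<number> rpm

value=74.48 rpm

Throughput in SI: Q_s = 275.7 kg/h ÷ 3600 s/h = 0.0765833 kg/s
t_res = M / Q_s = 3.26 / 0.0765833 = 42.568 s
Geometry in SI: D = 74.3 mm → 0.0743 m, h = 8.24 mm → 0.00824 m
ΔT_a = T_lim − T_in = 295.5 °C − 186.4 °C = 109.1 K
γ̇_max² = ΔT_a·ρ·cp / (η·t_res) = [109.1 × 990 × 2586] / [5307 × 42.568] = 1236.39 s⁻²
γ̇_max = sqrt(1236.39) = 35.1624 s⁻¹
N_max = γ̇_max h / (πD) = 35.1624·0.00824/(π·0.0743) = 1.24127 rev/s → ×60 = 74.4762 rpm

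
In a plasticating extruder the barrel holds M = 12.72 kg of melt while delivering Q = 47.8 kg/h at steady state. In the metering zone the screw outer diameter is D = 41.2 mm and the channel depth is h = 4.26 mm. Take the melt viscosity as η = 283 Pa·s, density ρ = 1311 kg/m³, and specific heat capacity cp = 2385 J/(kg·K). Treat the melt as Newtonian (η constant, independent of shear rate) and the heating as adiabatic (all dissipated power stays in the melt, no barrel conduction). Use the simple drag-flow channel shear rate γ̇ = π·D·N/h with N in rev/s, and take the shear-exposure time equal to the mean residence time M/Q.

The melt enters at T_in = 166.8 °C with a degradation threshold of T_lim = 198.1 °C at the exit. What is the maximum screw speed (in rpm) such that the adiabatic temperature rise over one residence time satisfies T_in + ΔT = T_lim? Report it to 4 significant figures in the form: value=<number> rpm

value=37.52 rpm

Convert throughput: Q = 47.8 kg/h = 47.8/3600 = 0.0132778 kg/s
Mean residence time: t_res = M/Q_s = 12.72 kg / 0.0132778 kg/s = 957.992 s
Convert to metres: D = 0.0412 m, h = 0.00426 m
ΔT_a = T_lim − T_in = 198.1 °C − 166.8 °C = 31.3 K
Invert ΔT = ηγ̇²t_res/(ρcp) for γ̇: γ̇_max² = ΔT_a ρ cp / (η t_res) = 31.3·1311·2385 / (283·957.992) = 360.983 s⁻²
Take the square root: γ̇_max = √(360.983) = 18.9996 s⁻¹
N_max = γ̇_max·h / (π·D) = 18.9996 · 0.00426 / (π · 0.0412) = 0.625326 rev/s = 37.5195 rpm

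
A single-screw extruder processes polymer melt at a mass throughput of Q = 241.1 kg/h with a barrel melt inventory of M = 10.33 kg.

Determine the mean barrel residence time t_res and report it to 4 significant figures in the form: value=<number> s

Throughput in SI: Q_s = 241.1 kg/h ÷ 3600 s/h = 0.0669722 kg/s
t_res = M / Q_s = 10.33 ÷ 0.0669722 = 154.243 s

value=154.2 s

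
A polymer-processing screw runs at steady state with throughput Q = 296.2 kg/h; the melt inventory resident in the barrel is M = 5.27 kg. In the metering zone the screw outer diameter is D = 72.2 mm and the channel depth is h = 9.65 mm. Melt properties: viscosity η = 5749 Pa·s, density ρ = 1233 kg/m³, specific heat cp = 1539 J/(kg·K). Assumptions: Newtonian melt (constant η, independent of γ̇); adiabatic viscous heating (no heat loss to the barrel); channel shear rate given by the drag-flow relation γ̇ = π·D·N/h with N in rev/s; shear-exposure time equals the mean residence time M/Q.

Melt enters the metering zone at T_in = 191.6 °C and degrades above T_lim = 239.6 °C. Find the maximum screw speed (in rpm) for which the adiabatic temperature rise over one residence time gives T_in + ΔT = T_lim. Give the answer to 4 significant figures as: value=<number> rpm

value=40.15 rpm

Q_s = Q / 3600 = 296.2 / 3600 = 0.0822778 kg/s
Mean residence time: t_res = M/Q_s = 5.27 kg / 0.0822778 kg/s = 64.0513 s
Geometry in SI: D = 72.2 mm → 0.0722 m, h = 9.65 mm → 0.00965 m
ΔT_a = T_lim − T_in = 239.6 − 191.6 = 48 K
γ̇_max² = ΔT_a·ρ·cp / (η·t_res) = [48 × 1233 × 1539] / [5749 × 64.0513] = 247.356 s⁻²
γ̇_max = sqrt(247.356) = 15.7276 s⁻¹
Solve γ̇ = πDN/h for N: N_max = γ̇_max·h/(π·D) = 15.7276 × 0.00965 / (π × 0.0722) = 0.669116 rev/s = 40.147 rpm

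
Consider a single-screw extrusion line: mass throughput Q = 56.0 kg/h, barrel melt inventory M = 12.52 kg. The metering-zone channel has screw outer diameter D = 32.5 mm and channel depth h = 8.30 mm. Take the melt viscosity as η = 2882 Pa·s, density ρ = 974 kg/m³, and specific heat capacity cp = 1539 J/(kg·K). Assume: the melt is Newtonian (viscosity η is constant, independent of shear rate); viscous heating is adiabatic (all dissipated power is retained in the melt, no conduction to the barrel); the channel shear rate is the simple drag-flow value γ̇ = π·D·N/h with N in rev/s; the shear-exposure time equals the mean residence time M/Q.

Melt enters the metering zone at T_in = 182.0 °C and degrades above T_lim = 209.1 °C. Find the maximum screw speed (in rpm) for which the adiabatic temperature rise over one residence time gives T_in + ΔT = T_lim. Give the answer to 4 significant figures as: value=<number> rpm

value=20.41 rpm

Convert throughput: Q = 56.0 kg/h = 56.0/3600 = 0.0155556 kg/s
t_res = M / Q_s = 12.52 ÷ 0.0155556 = 804.857 s
Geometry in SI: D = 32.5 mm → 0.0325 m, h = 8.30 mm → 0.0083 m
ΔT_a = T_lim − T_in = 209.1 − 182.0 = 27.1 K
γ̇_max² = ΔT_a·ρ·cp/(η·t_res) = 27.1·974·1539/(2882·804.857) = 17.5127 s⁻²
γ̇_max = sqrt(17.5127) = 4.18482 s⁻¹
N_max = γ̇_max h / (πD) = 4.18482·0.0083/(π·0.0325) = 0.34019 rev/s → ×60 = 20.4114 rpm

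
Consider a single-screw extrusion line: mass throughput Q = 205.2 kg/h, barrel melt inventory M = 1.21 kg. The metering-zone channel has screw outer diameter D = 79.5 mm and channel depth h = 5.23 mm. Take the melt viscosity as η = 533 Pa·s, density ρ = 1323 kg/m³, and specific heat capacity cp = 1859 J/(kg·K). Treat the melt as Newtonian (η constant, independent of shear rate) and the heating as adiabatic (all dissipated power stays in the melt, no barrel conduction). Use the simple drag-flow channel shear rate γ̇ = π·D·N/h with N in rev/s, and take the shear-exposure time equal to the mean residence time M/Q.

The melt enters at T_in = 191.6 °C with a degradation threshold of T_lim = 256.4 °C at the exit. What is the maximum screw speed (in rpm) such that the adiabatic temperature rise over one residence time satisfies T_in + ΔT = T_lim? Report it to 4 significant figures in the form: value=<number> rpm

value=149.1 rpm

Q_s = Q / 3600 = 205.2 / 3600 = 0.057 kg/s
t_res = M / Q_s = 1.21 / 0.057 = 21.2281 s
D = 79.5 mm = 0.0795 m;  h = 5.23 mm = 0.00523 m
ΔT_a = T_lim − T_in = 256.4 − 191.6 = 64.8 K
γ̇_max² = ΔT_a·ρ·cp/(η·t_res) = 64.8·1323·1859/(533·21.2281) = 14085.6 s⁻²
Take the square root: γ̇_max = √(14085.6) = 118.683 s⁻¹
Solve γ̇ = πDN/h for N: N_max = γ̇_max·h/(π·D) = 118.683 × 0.00523 / (π × 0.0795) = 2.48527 rev/s = 149.116 rpm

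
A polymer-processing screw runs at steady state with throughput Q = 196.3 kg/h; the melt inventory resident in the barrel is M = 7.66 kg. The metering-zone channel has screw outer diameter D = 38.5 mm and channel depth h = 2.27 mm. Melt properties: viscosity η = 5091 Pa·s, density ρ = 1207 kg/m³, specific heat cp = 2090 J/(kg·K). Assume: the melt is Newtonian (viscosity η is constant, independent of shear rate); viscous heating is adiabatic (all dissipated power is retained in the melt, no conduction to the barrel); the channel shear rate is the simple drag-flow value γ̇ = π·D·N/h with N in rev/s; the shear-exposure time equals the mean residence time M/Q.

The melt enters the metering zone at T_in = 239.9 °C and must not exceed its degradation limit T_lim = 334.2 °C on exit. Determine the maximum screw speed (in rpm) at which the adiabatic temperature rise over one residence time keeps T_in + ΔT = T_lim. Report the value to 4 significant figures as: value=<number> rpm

Throughput in SI: Q_s = 196.3 kg/h ÷ 3600 s/h = 0.0545278 kg/s
t_res = M / Q_s = 7.66 / 0.0545278 = 140.479 s
Convert to metres: D = 0.0385 m, h = 0.00227 m
ΔT_a = T_lim − T_in = 334.2 − 239.9 = 94.3 K
γ̇_max² = ΔT_a·ρ·cp/(η·t_res) = 94.3·1207·2090/(5091·140.479) = 332.622 s⁻²
γ̇_max = √332.622 = 18.2379 s⁻¹
N_max = γ̇_max h / (πD) = 18.2379·0.00227/(π·0.0385) = 0.342287 rev/s → ×60 = 20.5372 rpm

value=20.54 rpm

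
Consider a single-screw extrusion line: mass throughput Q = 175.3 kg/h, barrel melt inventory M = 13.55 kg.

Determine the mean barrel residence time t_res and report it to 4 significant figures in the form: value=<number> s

Q_s = Q / 3600 = 175.3 / 3600 = 0.0486944 kg/s
t_res = M / Q_s = 13.55 ÷ 0.0486944 = 278.266 s

value=278.3 s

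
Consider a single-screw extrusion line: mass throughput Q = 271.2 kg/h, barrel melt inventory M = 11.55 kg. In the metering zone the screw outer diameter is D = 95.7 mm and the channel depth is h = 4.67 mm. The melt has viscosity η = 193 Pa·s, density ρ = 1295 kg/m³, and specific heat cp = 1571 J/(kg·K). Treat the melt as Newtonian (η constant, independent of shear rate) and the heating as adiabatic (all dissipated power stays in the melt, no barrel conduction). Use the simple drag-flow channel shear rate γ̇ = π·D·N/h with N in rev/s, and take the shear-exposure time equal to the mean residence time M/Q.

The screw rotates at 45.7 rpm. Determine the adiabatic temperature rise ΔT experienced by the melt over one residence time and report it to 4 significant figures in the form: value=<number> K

value=34.97 K

Convert throughput: Q = 271.2 kg/h = 271.2/3600 = 0.0753333 kg/s
t_res = M / Q_s = 11.55 / 0.0753333 = 153.319 s
Geometry in metres: D = 95.7 mm → 0.0957 m, h = 4.67 mm → 0.00467 m; screw speed N = 45.7 rpm = 0.761667 rev/s
γ̇ = π·D·N / h = π · 0.0957 · 0.761667 / 0.00467 = 49.0354 s⁻¹
ΔT = η·γ̇²·t_res / (ρ·cp) = 193 · (49.0354)² · 153.319 / (1295 · 1571) = 34.9724 K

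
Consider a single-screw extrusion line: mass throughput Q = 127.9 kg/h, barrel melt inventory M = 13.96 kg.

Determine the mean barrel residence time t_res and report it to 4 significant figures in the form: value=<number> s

Q_s = Q / 3600 = 127.9 / 3600 = 0.0355278 kg/s
t_res = M / Q_s = 13.96 ÷ 0.0355278 = 392.932 s

value=392.9 s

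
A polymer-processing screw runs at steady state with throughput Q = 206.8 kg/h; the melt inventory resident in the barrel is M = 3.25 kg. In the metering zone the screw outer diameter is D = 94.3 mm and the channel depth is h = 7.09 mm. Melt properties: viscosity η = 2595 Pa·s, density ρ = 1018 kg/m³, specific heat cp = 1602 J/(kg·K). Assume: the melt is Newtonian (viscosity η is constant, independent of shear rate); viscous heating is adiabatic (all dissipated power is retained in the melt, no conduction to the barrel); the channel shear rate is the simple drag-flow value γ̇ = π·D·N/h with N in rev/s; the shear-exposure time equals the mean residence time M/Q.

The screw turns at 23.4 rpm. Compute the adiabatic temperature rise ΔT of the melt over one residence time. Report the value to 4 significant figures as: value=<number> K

value=23.91 K

Convert throughput: Q = 206.8 kg/h = 206.8/3600 = 0.0574444 kg/s
t_res = M / Q_s = 3.25 / 0.0574444 = 56.5764 s
Convert to SI: D = 0.0943 m, h = 0.00709 m, N = 23.4/60 = 0.39 rev/s
γ̇ = π·D·N / h = π · 0.0943 · 0.39 / 0.00709 = 16.296 s⁻¹
Adiabatic rise: ΔT = η γ̇² t_res / (ρ cp) = 2595·(16.296)²·56.5764 / (1018·1602) = 23.9068 K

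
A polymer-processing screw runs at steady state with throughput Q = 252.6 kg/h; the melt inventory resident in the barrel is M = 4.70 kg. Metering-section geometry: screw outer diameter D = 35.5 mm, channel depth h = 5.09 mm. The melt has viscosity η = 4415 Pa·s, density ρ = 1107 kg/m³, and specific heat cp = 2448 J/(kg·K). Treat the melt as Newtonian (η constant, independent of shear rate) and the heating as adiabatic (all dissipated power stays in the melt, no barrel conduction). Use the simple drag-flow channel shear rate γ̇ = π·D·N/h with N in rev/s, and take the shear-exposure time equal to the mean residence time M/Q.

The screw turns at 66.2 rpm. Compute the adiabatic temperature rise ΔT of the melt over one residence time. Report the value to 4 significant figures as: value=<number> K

Q_s = Q / 3600 = 252.6 / 3600 = 0.0701667 kg/s
Mean residence time: t_res = M/Q_s = 4.70 kg / 0.0701667 kg/s = 66.9834 s
Geometry in metres: D = 35.5 mm → 0.0355 m, h = 5.09 mm → 0.00509 m; screw speed N = 66.2 rpm = 1.10333 rev/s
γ̇ = π·D·N / h = π · 0.0355 · 1.10333 / 0.00509 = 24.175 s⁻¹
Adiabatic rise: ΔT = η γ̇² t_res / (ρ cp) = 4415·(24.175)²·66.9834 / (1107·2448) = 63.7783 K

value=63.78 K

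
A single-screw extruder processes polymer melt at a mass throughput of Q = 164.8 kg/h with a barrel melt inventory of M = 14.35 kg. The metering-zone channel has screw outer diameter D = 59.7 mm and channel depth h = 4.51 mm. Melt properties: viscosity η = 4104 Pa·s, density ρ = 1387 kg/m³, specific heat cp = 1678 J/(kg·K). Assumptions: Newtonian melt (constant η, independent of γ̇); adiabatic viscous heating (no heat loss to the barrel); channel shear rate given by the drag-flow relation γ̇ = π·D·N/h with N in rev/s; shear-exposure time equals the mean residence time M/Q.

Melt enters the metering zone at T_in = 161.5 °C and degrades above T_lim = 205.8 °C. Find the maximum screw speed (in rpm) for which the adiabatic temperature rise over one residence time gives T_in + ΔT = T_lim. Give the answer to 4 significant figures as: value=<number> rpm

value=12.92 rpm

Throughput in SI: Q_s = 164.8 kg/h ÷ 3600 s/h = 0.0457778 kg/s
Mean residence time: t_res = M/Q_s = 14.35 kg / 0.0457778 kg/s = 313.471 s
Convert to metres: D = 0.0597 m, h = 0.00451 m
Allowable rise: ΔT_a = T_lim − T_in = 205.8 − 161.5 = 44.3 K
γ̇_max² = ΔT_a·ρ·cp / (η·t_res) = [44.3 × 1387 × 1678] / [4104 × 313.471] = 80.1434 s⁻²
Take the square root: γ̇_max = √(80.1434) = 8.95228 s⁻¹
N_max = γ̇_max h / (πD) = 8.95228·0.00451/(π·0.0597) = 0.215271 rev/s → ×60 = 12.9163 rpm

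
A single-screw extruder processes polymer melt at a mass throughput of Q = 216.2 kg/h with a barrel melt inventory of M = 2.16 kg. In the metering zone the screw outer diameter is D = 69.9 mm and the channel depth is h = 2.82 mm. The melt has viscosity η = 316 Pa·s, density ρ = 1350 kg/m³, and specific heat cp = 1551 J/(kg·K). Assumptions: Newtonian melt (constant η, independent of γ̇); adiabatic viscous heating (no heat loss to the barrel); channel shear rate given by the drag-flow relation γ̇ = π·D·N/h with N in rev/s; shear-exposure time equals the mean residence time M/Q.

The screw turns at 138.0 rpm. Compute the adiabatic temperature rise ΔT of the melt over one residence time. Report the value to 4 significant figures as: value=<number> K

Convert throughput: Q = 216.2 kg/h = 216.2/3600 = 0.0600556 kg/s
Mean residence time: t_res = M/Q_s = 2.16 kg / 0.0600556 kg/s = 35.9667 s
D = 69.9 mm = 0.0699 m;  h = 2.82 mm = 0.00282 m;  N = 138.0 rpm / 60 = 2.3 rev/s
γ̇ = π·D·N / h = π · 0.0699 · 2.3 / 0.00282 = 179.104 s⁻¹
ΔT = η·γ̇²·t_res/(ρ·cp) = [316 × 179.104² × 35.9667] / [1350 × 1551] = 174.122 K

value=174.1 K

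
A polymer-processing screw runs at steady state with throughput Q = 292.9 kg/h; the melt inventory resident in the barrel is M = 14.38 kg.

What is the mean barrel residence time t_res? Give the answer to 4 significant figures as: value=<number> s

Q_s = Q / 3600 = 292.9 / 3600 = 0.0813611 kg/s
t_res = M / Q_s = 14.38 / 0.0813611 = 176.743 s

value=176.7 s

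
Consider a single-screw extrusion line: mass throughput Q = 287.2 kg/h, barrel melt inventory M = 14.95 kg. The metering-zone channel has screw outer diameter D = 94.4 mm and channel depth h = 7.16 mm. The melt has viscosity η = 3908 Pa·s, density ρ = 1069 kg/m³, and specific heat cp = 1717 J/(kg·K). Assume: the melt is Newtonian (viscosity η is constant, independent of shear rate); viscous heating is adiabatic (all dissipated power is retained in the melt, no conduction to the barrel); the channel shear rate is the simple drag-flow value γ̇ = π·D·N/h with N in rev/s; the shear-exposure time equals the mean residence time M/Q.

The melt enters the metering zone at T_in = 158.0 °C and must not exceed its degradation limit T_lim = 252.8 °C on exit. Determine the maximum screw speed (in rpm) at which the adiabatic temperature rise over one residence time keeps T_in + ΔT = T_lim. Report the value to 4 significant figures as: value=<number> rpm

Convert throughput: Q = 287.2 kg/h = 287.2/3600 = 0.0797778 kg/s
t_res = M / Q_s = 14.95 ÷ 0.0797778 = 187.396 s
Geometry in SI: D = 94.4 mm → 0.0944 m, h = 7.16 mm → 0.00716 m
ΔT_a = T_lim − T_in = 252.8 − 158.0 = 94.8 K
γ̇_max² = ΔT_a·ρ·cp / (η·t_res) = [94.8 × 1069 × 1717] / [3908 × 187.396] = 237.598 s⁻²
Take the square root: γ̇_max = √(237.598) = 15.4142 s⁻¹
N_max = γ̇_max·h / (π·D) = 15.4142 · 0.00716 / (π · 0.0944) = 0.372145 rev/s = 22.3287 rpm

value=22.33 rpm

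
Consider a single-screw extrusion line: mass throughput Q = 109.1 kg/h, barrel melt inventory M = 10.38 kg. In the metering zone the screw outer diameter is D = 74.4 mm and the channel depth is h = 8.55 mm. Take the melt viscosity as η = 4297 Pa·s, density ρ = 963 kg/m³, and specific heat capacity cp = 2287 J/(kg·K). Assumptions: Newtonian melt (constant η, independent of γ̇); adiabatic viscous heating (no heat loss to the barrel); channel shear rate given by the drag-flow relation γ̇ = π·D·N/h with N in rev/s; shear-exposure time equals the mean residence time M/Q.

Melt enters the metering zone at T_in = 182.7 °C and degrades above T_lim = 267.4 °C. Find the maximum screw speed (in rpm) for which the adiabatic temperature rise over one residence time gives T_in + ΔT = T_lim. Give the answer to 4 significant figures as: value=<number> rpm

Q_s = Q / 3600 = 109.1 / 3600 = 0.0303056 kg/s
Mean residence time: t_res = M/Q_s = 10.38 kg / 0.0303056 kg/s = 342.511 s
D = 74.4 mm = 0.0744 m;  h = 8.55 mm = 0.00855 m
ΔT_a = T_lim − T_in = 267.4 − 182.7 = 84.7 K
Invert ΔT = ηγ̇²t_res/(ρcp) for γ̇: γ̇_max² = ΔT_a ρ cp / (η t_res) = 84.7·963·2287 / (4297·342.511) = 126.746 s⁻²
Take the square root: γ̇_max = √(126.746) = 11.2582 s⁻¹
N_max = γ̇_max·h / (π·D) = 11.2582 · 0.00855 / (π · 0.0744) = 0.411823 rev/s = 24.7094 rpm

value=24.71 rpm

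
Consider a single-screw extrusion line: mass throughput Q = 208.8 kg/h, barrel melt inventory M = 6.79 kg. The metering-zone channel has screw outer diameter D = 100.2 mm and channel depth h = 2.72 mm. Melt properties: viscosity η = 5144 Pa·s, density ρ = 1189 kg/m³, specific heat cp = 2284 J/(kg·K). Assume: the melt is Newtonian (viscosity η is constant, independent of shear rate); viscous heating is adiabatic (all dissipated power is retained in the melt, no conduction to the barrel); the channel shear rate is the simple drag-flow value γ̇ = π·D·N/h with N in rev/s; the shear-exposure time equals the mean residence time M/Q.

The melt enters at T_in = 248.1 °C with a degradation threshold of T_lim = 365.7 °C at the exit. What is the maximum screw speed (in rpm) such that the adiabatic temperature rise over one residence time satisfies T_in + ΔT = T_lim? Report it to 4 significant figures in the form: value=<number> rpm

Throughput in SI: Q_s = 208.8 kg/h ÷ 3600 s/h = 0.058 kg/s
t_res = M / Q_s = 6.79 ÷ 0.058 = 117.069 s
Convert to metres: D = 0.1002 m, h = 0.00272 m
ΔT_a = T_lim − T_in = 365.7 − 248.1 = 117.6 K
γ̇_max² = ΔT_a·ρ·cp/(η·t_res) = 117.6·1189·2284/(5144·117.069) = 530.326 s⁻²
γ̇_max = sqrt(530.326) = 23.0288 s⁻¹
N_max = γ̇_max·h / (π·D) = 23.0288 · 0.00272 / (π · 0.1002) = 0.198986 rev/s = 11.9392 rpm

value=11.94 rpm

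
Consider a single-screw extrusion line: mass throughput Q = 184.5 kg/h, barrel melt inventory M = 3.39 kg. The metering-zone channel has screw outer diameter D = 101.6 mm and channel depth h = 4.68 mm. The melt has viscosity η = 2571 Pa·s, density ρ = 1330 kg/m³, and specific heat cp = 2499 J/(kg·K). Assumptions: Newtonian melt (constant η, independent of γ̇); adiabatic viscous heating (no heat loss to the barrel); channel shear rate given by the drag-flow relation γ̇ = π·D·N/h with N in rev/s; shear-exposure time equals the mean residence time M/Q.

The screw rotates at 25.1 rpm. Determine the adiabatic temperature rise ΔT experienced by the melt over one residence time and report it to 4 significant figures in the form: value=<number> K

Throughput in SI: Q_s = 184.5 kg/h ÷ 3600 s/h = 0.05125 kg/s
Mean residence time: t_res = M/Q_s = 3.39 kg / 0.05125 kg/s = 66.1463 s
Geometry in metres: D = 101.6 mm → 0.1016 m, h = 4.68 mm → 0.00468 m; screw speed N = 25.1 rpm = 0.418333 rev/s
Shear rate: γ̇ = πDN/h = π·0.1016·0.418333/0.00468 = 28.5312 s⁻¹
ΔT = η·γ̇²·t_res/(ρ·cp) = [2571 × 28.5312² × 66.1463] / [1330 × 2499] = 41.6515 K

value=41.65 K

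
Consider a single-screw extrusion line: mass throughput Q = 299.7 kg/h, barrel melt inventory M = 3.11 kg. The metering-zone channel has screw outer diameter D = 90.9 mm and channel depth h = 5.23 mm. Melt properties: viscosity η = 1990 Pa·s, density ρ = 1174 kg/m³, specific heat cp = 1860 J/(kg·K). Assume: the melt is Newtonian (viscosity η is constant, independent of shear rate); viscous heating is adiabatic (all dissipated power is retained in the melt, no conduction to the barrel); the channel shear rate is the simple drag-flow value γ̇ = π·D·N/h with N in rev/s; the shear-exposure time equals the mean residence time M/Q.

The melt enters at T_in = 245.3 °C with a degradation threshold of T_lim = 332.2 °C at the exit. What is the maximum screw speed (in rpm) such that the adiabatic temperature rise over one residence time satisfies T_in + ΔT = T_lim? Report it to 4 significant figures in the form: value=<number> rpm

Q_s = Q / 3600 = 299.7 / 3600 = 0.08325 kg/s
t_res = M / Q_s = 3.11 / 0.08325 = 37.3574 s
Convert to metres: D = 0.0909 m, h = 0.00523 m
ΔT_a = T_lim − T_in = 332.2 °C − 245.3 °C = 86.9 K
γ̇_max² = ΔT_a·ρ·cp / (η·t_res) = [86.9 × 1174 × 1860] / [1990 × 37.3574] = 2552.53 s⁻²
Take the square root: γ̇_max = √(2552.53) = 50.5226 s⁻¹
Solve γ̇ = πDN/h for N: N_max = γ̇_max·h/(π·D) = 50.5226 × 0.00523 / (π × 0.0909) = 0.925281 rev/s = 55.5169 rpm

value=55.52 rpm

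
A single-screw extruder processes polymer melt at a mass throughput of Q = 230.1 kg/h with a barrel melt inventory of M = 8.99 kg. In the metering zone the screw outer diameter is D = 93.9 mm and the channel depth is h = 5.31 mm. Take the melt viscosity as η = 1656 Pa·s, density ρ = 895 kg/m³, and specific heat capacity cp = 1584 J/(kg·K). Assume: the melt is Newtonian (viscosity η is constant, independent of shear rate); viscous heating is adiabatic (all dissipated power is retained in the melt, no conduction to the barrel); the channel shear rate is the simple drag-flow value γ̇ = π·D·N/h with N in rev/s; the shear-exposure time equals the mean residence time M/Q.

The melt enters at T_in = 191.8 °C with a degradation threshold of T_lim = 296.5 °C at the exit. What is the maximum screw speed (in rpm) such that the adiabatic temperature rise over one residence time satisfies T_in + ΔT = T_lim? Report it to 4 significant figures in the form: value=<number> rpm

value=27.26 rpm

Q_s = Q / 3600 = 230.1 / 3600 = 0.0639167 kg/s
Mean residence time: t_res = M/Q_s = 8.99 kg / 0.0639167 kg/s = 140.652 s
Geometry in SI: D = 93.9 mm → 0.0939 m, h = 5.31 mm → 0.00531 m
ΔT_a = T_lim − T_in = 296.5 °C − 191.8 °C = 104.7 K
γ̇_max² = ΔT_a·ρ·cp/(η·t_res) = 104.7·895·1584/(1656·140.652) = 637.263 s⁻²
Take the square root: γ̇_max = √(637.263) = 25.2441 s⁻¹
Solve γ̇ = πDN/h for N: N_max = γ̇_max·h/(π·D) = 25.2441 × 0.00531 / (π × 0.0939) = 0.4544 rev/s = 27.264 rpm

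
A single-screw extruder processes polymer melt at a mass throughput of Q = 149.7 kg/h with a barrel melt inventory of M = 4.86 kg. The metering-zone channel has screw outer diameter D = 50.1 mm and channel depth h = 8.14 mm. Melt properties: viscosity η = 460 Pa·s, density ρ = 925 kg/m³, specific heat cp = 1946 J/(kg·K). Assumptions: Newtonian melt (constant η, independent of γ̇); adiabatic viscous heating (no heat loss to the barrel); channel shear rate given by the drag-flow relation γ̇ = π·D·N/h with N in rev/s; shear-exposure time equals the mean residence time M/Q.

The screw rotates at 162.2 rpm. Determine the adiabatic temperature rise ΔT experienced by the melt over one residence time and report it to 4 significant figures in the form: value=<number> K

value=81.60 K

Throughput in SI: Q_s = 149.7 kg/h ÷ 3600 s/h = 0.0415833 kg/s
t_res = M / Q_s = 4.86 / 0.0415833 = 116.874 s
Convert to SI: D = 0.0501 m, h = 0.00814 m, N = 162.2/60 = 2.70333 rev/s
γ̇ = π·D·N / h = π · 0.0501 · 2.70333 / 0.00814 = 52.2712 s⁻¹
ΔT = η·γ̇²·t_res / (ρ·cp) = 460 · (52.2712)² · 116.874 / (925 · 1946) = 81.6048 K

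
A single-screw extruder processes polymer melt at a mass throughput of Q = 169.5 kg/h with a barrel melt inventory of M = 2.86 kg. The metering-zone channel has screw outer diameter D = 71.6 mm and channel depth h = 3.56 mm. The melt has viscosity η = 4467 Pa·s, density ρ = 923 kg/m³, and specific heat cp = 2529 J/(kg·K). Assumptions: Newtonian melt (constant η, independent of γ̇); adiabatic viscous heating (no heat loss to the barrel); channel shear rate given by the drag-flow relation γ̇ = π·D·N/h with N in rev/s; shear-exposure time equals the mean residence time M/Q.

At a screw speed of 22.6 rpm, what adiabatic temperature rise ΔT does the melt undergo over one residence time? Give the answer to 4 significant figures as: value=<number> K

Convert throughput: Q = 169.5 kg/h = 169.5/3600 = 0.0470833 kg/s
t_res = M / Q_s = 2.86 / 0.0470833 = 60.7434 s
Geometry in metres: D = 71.6 mm → 0.0716 m, h = 3.56 mm → 0.00356 m; screw speed N = 22.6 rpm = 0.376667 rev/s
γ̇ = π D N / h = (π)(0.0716)(0.376667) / 0.00356 = 23.7996 s⁻¹
ΔT = η·γ̇²·t_res/(ρ·cp) = [4467 × 23.7996² × 60.7434] / [923 × 2529] = 65.8422 K

value=65.84 K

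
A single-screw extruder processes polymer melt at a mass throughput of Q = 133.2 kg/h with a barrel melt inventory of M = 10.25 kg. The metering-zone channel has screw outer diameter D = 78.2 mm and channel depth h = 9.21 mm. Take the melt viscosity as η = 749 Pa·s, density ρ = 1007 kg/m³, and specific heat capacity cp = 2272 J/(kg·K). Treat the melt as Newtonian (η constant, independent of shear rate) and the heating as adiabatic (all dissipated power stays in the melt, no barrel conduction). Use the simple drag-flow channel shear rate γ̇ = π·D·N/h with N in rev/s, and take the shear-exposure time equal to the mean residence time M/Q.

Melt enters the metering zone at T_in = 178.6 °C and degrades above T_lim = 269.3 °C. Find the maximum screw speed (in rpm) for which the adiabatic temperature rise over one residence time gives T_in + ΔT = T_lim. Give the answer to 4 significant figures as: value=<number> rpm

value=71.13 rpm

Convert throughput: Q = 133.2 kg/h = 133.2/3600 = 0.037 kg/s
Mean residence time: t_res = M/Q_s = 10.25 kg / 0.037 kg/s = 277.027 s
D = 78.2 mm = 0.0782 m;  h = 9.21 mm = 0.00921 m
ΔT_a = T_lim − T_in = 269.3 °C − 178.6 °C = 90.7 K
γ̇_max² = ΔT_a·ρ·cp / (η·t_res) = [90.7 × 1007 × 2272] / [749 × 277.027] = 1000.09 s⁻²
Take the square root: γ̇_max = √(1000.09) = 31.6243 s⁻¹
N_max = γ̇_max h / (πD) = 31.6243·0.00921/(π·0.0782) = 1.18556 rev/s → ×60 = 71.1336 rpm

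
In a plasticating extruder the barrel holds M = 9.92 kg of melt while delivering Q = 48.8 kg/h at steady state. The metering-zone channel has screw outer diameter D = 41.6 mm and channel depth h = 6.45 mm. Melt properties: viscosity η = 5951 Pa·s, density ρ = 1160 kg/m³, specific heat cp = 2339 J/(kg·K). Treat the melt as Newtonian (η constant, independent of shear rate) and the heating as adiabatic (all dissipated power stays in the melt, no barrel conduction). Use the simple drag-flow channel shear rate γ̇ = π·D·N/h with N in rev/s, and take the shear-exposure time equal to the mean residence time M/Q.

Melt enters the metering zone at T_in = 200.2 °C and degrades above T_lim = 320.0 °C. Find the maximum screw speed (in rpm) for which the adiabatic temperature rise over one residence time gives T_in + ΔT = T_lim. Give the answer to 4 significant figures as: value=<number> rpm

value=25.58 rpm

Throughput in SI: Q_s = 48.8 kg/h ÷ 3600 s/h = 0.0135556 kg/s
Mean residence time: t_res = M/Q_s = 9.92 kg / 0.0135556 kg/s = 731.803 s
Geometry in SI: D = 41.6 mm → 0.0416 m, h = 6.45 mm → 0.00645 m
ΔT_a = T_lim − T_in = 320.0 °C − 200.2 °C = 119.8 K
Invert ΔT = ηγ̇²t_res/(ρcp) for γ̇: γ̇_max² = ΔT_a ρ cp / (η t_res) = 119.8·1160·2339 / (5951·731.803) = 74.6381 s⁻²
Take the square root: γ̇_max = √(74.6381) = 8.63934 s⁻¹
N_max = γ̇_max·h / (π·D) = 8.63934 · 0.00645 / (π · 0.0416) = 0.42638 rev/s = 25.5828 rpm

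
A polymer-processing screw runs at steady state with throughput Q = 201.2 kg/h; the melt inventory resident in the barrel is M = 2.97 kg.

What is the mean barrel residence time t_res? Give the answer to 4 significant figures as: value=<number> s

Convert throughput: Q = 201.2 kg/h = 201.2/3600 = 0.0558889 kg/s
t_res = M / Q_s = 2.97 / 0.0558889 = 53.1412 s

value=53.14 s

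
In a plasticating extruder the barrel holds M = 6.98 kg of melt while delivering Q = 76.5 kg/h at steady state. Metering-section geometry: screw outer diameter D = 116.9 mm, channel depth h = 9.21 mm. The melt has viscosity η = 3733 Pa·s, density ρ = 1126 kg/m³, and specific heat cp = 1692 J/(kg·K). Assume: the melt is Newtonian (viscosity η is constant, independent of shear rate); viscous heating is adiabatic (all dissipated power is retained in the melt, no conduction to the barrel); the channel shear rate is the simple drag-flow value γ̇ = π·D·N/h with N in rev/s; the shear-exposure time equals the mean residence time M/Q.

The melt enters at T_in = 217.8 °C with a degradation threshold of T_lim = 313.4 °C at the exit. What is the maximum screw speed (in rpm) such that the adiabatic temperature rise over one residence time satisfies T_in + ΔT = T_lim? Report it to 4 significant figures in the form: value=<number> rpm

Throughput in SI: Q_s = 76.5 kg/h ÷ 3600 s/h = 0.02125 kg/s
Mean residence time: t_res = M/Q_s = 6.98 kg / 0.02125 kg/s = 328.471 s
Geometry in SI: D = 116.9 mm → 0.1169 m, h = 9.21 mm → 0.00921 m
Allowable rise: ΔT_a = T_lim − T_in = 313.4 − 217.8 = 95.6 K
γ̇_max² = ΔT_a·ρ·cp / (η·t_res) = [95.6 × 1126 × 1692] / [3733 × 328.471] = 148.54 s⁻²
γ̇_max = √148.54 = 12.1877 s⁻¹
Solve γ̇ = πDN/h for N: N_max = γ̇_max·h/(π·D) = 12.1877 × 0.00921 / (π × 0.1169) = 0.305644 rev/s = 18.3387 rpm

value=18.34 rpm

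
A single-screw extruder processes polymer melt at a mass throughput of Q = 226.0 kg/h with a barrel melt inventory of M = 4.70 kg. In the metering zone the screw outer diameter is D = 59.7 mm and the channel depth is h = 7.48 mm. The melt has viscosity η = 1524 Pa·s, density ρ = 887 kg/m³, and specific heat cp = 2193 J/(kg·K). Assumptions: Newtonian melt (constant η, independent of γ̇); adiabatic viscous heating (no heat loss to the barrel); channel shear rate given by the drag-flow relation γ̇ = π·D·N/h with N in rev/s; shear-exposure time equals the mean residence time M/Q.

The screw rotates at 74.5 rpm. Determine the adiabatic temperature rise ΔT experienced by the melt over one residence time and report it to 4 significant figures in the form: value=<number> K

value=56.86 K

Convert throughput: Q = 226.0 kg/h = 226.0/3600 = 0.0627778 kg/s
t_res = M / Q_s = 4.70 / 0.0627778 = 74.8673 s
Convert to SI: D = 0.0597 m, h = 0.00748 m, N = 74.5/60 = 1.24167 rev/s
γ̇ = π D N / h = (π)(0.0597)(1.24167) / 0.00748 = 31.1335 s⁻¹
ΔT = η·γ̇²·t_res/(ρ·cp) = [1524 × 31.1335² × 74.8673] / [887 × 2193] = 56.8552 K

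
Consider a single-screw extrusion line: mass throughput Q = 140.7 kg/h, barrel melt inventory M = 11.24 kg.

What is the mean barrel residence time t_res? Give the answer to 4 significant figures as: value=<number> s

value=287.6 s

Throughput in SI: Q_s = 140.7 kg/h ÷ 3600 s/h = 0.0390833 kg/s
t_res = M / Q_s = 11.24 ÷ 0.0390833 = 287.591 s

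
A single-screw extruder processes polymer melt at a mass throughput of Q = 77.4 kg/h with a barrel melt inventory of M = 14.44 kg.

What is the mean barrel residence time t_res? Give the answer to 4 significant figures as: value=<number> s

Throughput in SI: Q_s = 77.4 kg/h ÷ 3600 s/h = 0.0215 kg/s
Mean residence time: t_res = M/Q_s = 14.44 kg / 0.0215 kg/s = 671.628 s

value=671.6 s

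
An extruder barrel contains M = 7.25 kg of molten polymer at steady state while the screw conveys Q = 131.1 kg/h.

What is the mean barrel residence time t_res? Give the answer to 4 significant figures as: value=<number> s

Convert throughput: Q = 131.1 kg/h = 131.1/3600 = 0.0364167 kg/s
Mean residence time: t_res = M/Q_s = 7.25 kg / 0.0364167 kg/s = 199.085 s

value=199.1 s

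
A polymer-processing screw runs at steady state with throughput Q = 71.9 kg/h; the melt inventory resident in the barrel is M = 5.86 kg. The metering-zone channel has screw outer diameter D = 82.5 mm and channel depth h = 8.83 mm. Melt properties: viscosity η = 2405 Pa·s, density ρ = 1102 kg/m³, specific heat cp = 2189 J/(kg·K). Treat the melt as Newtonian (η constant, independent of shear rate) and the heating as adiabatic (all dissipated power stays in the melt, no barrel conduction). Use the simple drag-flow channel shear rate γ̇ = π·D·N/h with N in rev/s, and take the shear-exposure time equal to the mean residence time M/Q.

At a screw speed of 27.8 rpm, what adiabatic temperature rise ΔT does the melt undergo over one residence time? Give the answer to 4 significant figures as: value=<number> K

Q_s = Q / 3600 = 71.9 / 3600 = 0.0199722 kg/s
t_res = M / Q_s = 5.86 / 0.0199722 = 293.408 s
D = 82.5 mm = 0.0825 m;  h = 8.83 mm = 0.00883 m;  N = 27.8 rpm / 60 = 0.463333 rev/s
Shear rate: γ̇ = πDN/h = π·0.0825·0.463333/0.00883 = 13.5999 s⁻¹
ΔT = η·γ̇²·t_res/(ρ·cp) = [2405 × 13.5999² × 293.408] / [1102 × 2189] = 54.1044 K

value=54.10 K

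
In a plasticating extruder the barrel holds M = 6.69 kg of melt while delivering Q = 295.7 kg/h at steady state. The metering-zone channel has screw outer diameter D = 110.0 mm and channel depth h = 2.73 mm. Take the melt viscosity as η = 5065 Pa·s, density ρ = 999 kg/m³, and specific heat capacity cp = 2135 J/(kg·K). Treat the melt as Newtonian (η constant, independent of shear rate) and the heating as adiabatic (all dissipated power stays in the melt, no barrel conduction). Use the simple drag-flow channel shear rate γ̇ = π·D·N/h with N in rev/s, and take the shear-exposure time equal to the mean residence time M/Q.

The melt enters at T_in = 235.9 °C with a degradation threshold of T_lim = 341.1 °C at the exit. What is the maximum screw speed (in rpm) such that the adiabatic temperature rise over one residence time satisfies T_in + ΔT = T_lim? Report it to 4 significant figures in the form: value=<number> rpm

value=11.05 rpm

Q_s = Q / 3600 = 295.7 / 3600 = 0.0821389 kg/s
t_res = M / Q_s = 6.69 / 0.0821389 = 81.4474 s
Convert to metres: D = 0.11 m, h = 0.00273 m
ΔT_a = T_lim − T_in = 341.1 °C − 235.9 °C = 105.2 K
Invert ΔT = ηγ̇²t_res/(ρcp) for γ̇: γ̇_max² = ΔT_a ρ cp / (η t_res) = 105.2·999·2135 / (5065·81.4474) = 543.904 s⁻²
γ̇_max = √543.904 = 23.3218 s⁻¹
N_max = γ̇_max·h / (π·D) = 23.3218 · 0.00273 / (π · 0.11) = 0.184239 rev/s = 11.0543 rpm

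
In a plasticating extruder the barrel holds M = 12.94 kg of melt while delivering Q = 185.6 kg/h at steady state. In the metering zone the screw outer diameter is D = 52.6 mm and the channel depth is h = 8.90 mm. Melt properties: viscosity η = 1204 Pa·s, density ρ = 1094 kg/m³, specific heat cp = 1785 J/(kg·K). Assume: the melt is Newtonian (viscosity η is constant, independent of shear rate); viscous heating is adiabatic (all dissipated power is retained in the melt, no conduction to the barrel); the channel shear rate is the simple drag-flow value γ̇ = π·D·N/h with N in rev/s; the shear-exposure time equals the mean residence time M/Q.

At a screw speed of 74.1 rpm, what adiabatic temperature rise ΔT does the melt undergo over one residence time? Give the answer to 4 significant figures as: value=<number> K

value=81.37 K

Throughput in SI: Q_s = 185.6 kg/h ÷ 3600 s/h = 0.0515556 kg/s
Mean residence time: t_res = M/Q_s = 12.94 kg / 0.0515556 kg/s = 250.991 s
D = 52.6 mm = 0.0526 m;  h = 8.90 mm = 0.0089 m;  N = 74.1 rpm / 60 = 1.235 rev/s
γ̇ = π D N / h = (π)(0.0526)(1.235) / 0.0089 = 22.9304 s⁻¹
ΔT = η·γ̇²·t_res / (ρ·cp) = 1204 · (22.9304)² · 250.991 / (1094 · 1785) = 81.3682 K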